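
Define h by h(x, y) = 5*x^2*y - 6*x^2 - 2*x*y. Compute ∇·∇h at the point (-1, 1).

-2

∂²h/∂x² = 2*(5*y - 6)
∂²h/∂y² = 0
∇²h = 10*y - 12
At (-1, 1): -2.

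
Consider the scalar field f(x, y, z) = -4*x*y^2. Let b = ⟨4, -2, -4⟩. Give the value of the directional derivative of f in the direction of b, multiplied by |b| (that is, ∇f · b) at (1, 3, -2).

∂f/∂x = -4*y^2
∂f/∂y = -8*x*y
∂f/∂z = 0
∇f at (1, 3, -2) = (-36, -24, 0)
∇f · b = (-36)(4) + (-24)(-2) + (0)(-4) = -96

-96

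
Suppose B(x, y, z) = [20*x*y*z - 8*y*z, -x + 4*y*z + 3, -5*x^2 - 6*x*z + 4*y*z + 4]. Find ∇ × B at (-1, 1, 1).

(0, -32, 27)

(∇×B)₁ = ∂B₃/∂y − ∂B₂/∂z = -4*y + 4*z
(∇×B)₂ = ∂B₁/∂z − ∂B₃/∂x = 20*x*y + 10*x - 8*y + 6*z
(∇×B)₃ = ∂B₂/∂x − ∂B₁/∂y = -20*x*z + 8*z - 1
∇×B = (-4*y + 4*z, 20*x*y + 10*x - 8*y + 6*z, -20*x*z + 8*z - 1)
At (-1, 1, 1): (0, -32, 27).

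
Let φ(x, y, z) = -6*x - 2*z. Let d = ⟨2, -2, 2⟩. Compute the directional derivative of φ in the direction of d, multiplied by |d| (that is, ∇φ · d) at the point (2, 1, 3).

-16

∂φ/∂x = -6
∂φ/∂y = 0
∂φ/∂z = -2
∇φ at (2, 1, 3) = (-6, 0, -2)
∇φ · d = (-6)(2) + (0)(-2) + (-2)(2) = -16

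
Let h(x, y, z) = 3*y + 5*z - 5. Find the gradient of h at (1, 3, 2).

(0, 3, 5)

∂h/∂x = 0
∂h/∂y = 3
∂h/∂z = 5
∇h = (0, 3, 5)
At (1, 3, 2): (0, 3, 5).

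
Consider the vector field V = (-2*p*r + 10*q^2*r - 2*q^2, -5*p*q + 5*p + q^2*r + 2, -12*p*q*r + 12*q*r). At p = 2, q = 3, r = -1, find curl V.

(∇×V)₁ = ∂V₃/∂q − ∂V₂/∂r = -12*p*r - q^2 + 12*r
(∇×V)₂ = ∂V₁/∂r − ∂V₃/∂p = -2*p + 10*q^2 + 12*q*r
(∇×V)₃ = ∂V₂/∂p − ∂V₁/∂q = -20*q*r - q + 5
∇×V = (-12*p*r - q^2 + 12*r, -2*p + 10*q^2 + 12*q*r, -20*q*r - q + 5)
At (2, 3, -1): (3, 50, 62).

(3, 50, 62)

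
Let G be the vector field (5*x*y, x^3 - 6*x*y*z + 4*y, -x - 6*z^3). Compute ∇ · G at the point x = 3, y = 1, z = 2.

∂G₁/∂x = 5*y
∂G₂/∂y = -6*x*z + 4
∂G₃/∂z = -18*z^2
∇·G = -6*x*z + 5*y - 18*z^2 + 4
At (3, 1, 2): -99.

-99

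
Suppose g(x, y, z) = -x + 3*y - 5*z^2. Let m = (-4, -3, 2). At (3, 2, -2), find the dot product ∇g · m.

∂g/∂x = -1
∂g/∂y = 3
∂g/∂z = -10*z
∇g at (3, 2, -2) = (-1, 3, 20)
∇g · m = (-1)(-4) + (3)(-3) + (20)(2) = 35

35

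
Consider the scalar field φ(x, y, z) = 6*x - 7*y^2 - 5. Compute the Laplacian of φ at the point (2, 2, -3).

∂²φ/∂x² = 0
∂²φ/∂y² = -14
∂²φ/∂z² = 0
∇²φ = -14
At (2, 2, -3): -14.

-14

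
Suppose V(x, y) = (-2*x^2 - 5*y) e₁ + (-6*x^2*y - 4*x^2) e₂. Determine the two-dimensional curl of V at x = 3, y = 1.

-55

∂V₂/∂x = -12*x*y - 8*x
∂V₁/∂y = -5
Scalar curl = -12*x*y - 8*x + 5
At (3, 1): -55.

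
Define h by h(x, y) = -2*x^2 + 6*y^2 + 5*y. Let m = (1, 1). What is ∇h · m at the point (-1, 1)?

21

∂h/∂x = -4*x
∂h/∂y = 12*y + 5
∇h at (-1, 1) = (4, 17)
∇h · m = (4)(1) + (17)(1) = 21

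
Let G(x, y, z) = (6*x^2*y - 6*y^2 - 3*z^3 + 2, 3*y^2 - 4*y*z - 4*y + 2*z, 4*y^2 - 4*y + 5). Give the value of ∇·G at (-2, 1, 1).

-26

∂G₁/∂x = 12*x*y
∂G₂/∂y = 6*y - 4*z - 4
∂G₃/∂z = 0
∇·G = 12*x*y + 6*y - 4*z - 4
At (-2, 1, 1): -26.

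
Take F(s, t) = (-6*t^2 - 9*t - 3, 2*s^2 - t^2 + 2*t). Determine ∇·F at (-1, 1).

0

∂F₁/∂s = 0
∂F₂/∂t = -2*t + 2
∇·F = -2*t + 2
At (-1, 1): 0.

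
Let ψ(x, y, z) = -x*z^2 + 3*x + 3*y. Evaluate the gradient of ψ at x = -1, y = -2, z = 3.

(-6, 3, 6)

∂ψ/∂x = -z^2 + 3
∂ψ/∂y = 3
∂ψ/∂z = -2*x*z
∇ψ = (-z^2 + 3, 3, -2*x*z)
At (-1, -2, 3): (-6, 3, 6).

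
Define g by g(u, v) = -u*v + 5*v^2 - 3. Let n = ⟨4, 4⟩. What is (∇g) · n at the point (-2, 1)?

∂g/∂u = -v
∂g/∂v = -u + 10*v
∇g at (-2, 1) = (-1, 12)
∇g · n = (-1)(4) + (12)(4) = 44

44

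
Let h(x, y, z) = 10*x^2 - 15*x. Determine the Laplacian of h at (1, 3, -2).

∂²h/∂x² = 20
∂²h/∂y² = 0
∂²h/∂z² = 0
∇²h = 20
At (1, 3, -2): 20.

20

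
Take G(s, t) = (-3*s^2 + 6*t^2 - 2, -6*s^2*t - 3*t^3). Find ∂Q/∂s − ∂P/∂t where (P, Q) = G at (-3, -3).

∂G₂/∂s = -12*s*t
∂G₁/∂t = 12*t
Scalar curl = -12*s*t - 12*t
At (-3, -3): -72.

-72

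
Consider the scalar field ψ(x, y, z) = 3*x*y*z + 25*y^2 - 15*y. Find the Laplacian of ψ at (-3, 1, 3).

∂²ψ/∂x² = 0
∂²ψ/∂y² = 50
∂²ψ/∂z² = 0
∇²ψ = 50
At (-3, 1, 3): 50.

50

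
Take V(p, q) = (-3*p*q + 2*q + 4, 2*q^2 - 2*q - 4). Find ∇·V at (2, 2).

∂V₁/∂p = -3*q
∂V₂/∂q = 4*q - 2
∇·V = q - 2
At (2, 2): 0.

0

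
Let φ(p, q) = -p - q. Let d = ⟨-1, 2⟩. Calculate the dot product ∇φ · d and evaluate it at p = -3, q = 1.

∂φ/∂p = -1
∂φ/∂q = -1
∇φ at (-3, 1) = (-1, -1)
∇φ · d = (-1)(-1) + (-1)(2) = -1

-1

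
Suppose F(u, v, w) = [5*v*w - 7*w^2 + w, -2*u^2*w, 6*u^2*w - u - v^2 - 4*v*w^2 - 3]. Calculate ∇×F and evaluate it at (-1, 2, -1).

(-6, 14, 1)

(∇×F)₁ = ∂F₃/∂v − ∂F₂/∂w = 2*u^2 - 2*v - 4*w^2
(∇×F)₂ = ∂F₁/∂w − ∂F₃/∂u = -12*u*w + 5*v - 14*w + 2
(∇×F)₃ = ∂F₂/∂u − ∂F₁/∂v = -4*u*w - 5*w
∇×F = (2*u^2 - 2*v - 4*w^2, -12*u*w + 5*v - 14*w + 2, -4*u*w - 5*w)
At (-1, 2, -1): (-6, 14, 1).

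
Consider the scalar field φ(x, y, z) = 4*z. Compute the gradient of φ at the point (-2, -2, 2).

∂φ/∂x = 0
∂φ/∂y = 0
∂φ/∂z = 4
∇φ = (0, 0, 4)
At (-2, -2, 2): (0, 0, 4).

(0, 0, 4)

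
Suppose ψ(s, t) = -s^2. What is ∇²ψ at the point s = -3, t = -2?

-2

∂²ψ/∂s² = -2
∂²ψ/∂t² = 0
∇²ψ = -2
At (-3, -2): -2.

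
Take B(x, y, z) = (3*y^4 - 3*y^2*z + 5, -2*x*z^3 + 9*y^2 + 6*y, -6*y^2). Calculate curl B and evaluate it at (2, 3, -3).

(∇×B)₁ = ∂B₃/∂y − ∂B₂/∂z = 6*x*z^2 - 12*y
(∇×B)₂ = ∂B₁/∂z − ∂B₃/∂x = -3*y^2
(∇×B)₃ = ∂B₂/∂x − ∂B₁/∂y = -12*y^3 + 6*y*z - 2*z^3
∇×B = (6*x*z^2 - 12*y, -3*y^2, -12*y^3 + 6*y*z - 2*z^3)
At (2, 3, -3): (72, -27, -324).

(72, -27, -324)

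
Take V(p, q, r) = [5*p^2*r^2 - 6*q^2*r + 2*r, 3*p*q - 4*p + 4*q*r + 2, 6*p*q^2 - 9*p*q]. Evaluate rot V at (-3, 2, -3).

(∇×V)₁ = ∂V₃/∂q − ∂V₂/∂r = 12*p*q - 9*p - 4*q
(∇×V)₂ = ∂V₁/∂r − ∂V₃/∂p = 10*p^2*r - 12*q^2 + 9*q + 2
(∇×V)₃ = ∂V₂/∂p − ∂V₁/∂q = 12*q*r + 3*q - 4
∇×V = (12*p*q - 9*p - 4*q, 10*p^2*r - 12*q^2 + 9*q + 2, 12*q*r + 3*q - 4)
At (-3, 2, -3): (-53, -298, -70).

(-53, -298, -70)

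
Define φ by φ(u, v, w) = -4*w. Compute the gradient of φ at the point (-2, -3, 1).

(0, 0, -4)

∂φ/∂u = 0
∂φ/∂v = 0
∂φ/∂w = -4
∇φ = (0, 0, -4)
At (-2, -3, 1): (0, 0, -4).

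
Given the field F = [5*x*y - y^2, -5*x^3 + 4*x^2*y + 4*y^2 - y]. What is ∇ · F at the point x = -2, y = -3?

∂F₁/∂x = 5*y
∂F₂/∂y = 4*x^2 + 8*y - 1
∇·F = 4*x^2 + 13*y - 1
At (-2, -3): -24.

-24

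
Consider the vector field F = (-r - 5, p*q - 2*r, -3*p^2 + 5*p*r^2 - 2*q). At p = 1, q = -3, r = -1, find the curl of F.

(0, 0, -3)

(∇×F)₁ = ∂F₃/∂q − ∂F₂/∂r = 0
(∇×F)₂ = ∂F₁/∂r − ∂F₃/∂p = 6*p - 5*r^2 - 1
(∇×F)₃ = ∂F₂/∂p − ∂F₁/∂q = q
∇×F = (0, 6*p - 5*r^2 - 1, q)
At (1, -3, -1): (0, 0, -3).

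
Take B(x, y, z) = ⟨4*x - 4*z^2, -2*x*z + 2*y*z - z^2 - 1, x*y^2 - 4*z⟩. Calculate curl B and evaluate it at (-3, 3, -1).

(∇×B)₁ = ∂B₃/∂y − ∂B₂/∂z = 2*x*y + 2*x - 2*y + 2*z
(∇×B)₂ = ∂B₁/∂z − ∂B₃/∂x = -y^2 - 8*z
(∇×B)₃ = ∂B₂/∂x − ∂B₁/∂y = -2*z
∇×B = (2*x*y + 2*x - 2*y + 2*z, -y^2 - 8*z, -2*z)
At (-3, 3, -1): (-32, -1, 2).

(-32, -1, 2)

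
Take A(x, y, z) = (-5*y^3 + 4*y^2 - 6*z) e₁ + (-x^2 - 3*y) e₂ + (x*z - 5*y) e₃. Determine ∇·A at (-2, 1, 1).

∂A₁/∂x = 0
∂A₂/∂y = -3
∂A₃/∂z = x
∇·A = x - 3
At (-2, 1, 1): -5.

-5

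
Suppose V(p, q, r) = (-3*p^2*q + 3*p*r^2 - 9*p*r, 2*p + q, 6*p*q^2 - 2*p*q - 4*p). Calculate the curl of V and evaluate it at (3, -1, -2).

(∇×V)₁ = ∂V₃/∂q − ∂V₂/∂r = 12*p*q - 2*p
(∇×V)₂ = ∂V₁/∂r − ∂V₃/∂p = 6*p*r - 9*p - 6*q^2 + 2*q + 4
(∇×V)₃ = ∂V₂/∂p − ∂V₁/∂q = 3*p^2 + 2
∇×V = (12*p*q - 2*p, 6*p*r - 9*p - 6*q^2 + 2*q + 4, 3*p^2 + 2)
At (3, -1, -2): (-42, -67, 29).

(-42, -67, 29)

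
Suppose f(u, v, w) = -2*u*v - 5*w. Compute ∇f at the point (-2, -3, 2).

(6, 4, -5)

∂f/∂u = -2*v
∂f/∂v = -2*u
∂f/∂w = -5
∇f = (-2*v, -2*u, -5)
At (-2, -3, 2): (6, 4, -5).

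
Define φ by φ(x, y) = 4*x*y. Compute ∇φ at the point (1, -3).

∂φ/∂x = 4*y
∂φ/∂y = 4*x
∇φ = (4*y, 4*x)
At (1, -3): (-12, 4).

(-12, 4)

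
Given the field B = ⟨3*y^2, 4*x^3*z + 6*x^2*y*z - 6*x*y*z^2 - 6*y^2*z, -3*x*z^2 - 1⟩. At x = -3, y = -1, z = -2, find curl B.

(∇×B)₁ = ∂B₃/∂y − ∂B₂/∂z = -4*x^3 - 6*x^2*y + 12*x*y*z + 6*y^2
(∇×B)₂ = ∂B₁/∂z − ∂B₃/∂x = 3*z^2
(∇×B)₃ = ∂B₂/∂x − ∂B₁/∂y = 12*x^2*z + 12*x*y*z - 6*y*z^2 - 6*y
∇×B = (-4*x^3 - 6*x^2*y + 12*x*y*z + 6*y^2, 3*z^2, 12*x^2*z + 12*x*y*z - 6*y*z^2 - 6*y)
At (-3, -1, -2): (96, 12, -258).

(96, 12, -258)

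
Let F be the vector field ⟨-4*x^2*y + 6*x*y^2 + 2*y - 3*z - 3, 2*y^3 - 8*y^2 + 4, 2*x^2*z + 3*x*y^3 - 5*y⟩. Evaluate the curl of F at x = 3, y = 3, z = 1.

(238, -96, -74)

(∇×F)₁ = ∂F₃/∂y − ∂F₂/∂z = 9*x*y^2 - 5
(∇×F)₂ = ∂F₁/∂z − ∂F₃/∂x = -4*x*z - 3*y^3 - 3
(∇×F)₃ = ∂F₂/∂x − ∂F₁/∂y = 4*x^2 - 12*x*y - 2
∇×F = (9*x*y^2 - 5, -4*x*z - 3*y^3 - 3, 4*x^2 - 12*x*y - 2)
At (3, 3, 1): (238, -96, -74).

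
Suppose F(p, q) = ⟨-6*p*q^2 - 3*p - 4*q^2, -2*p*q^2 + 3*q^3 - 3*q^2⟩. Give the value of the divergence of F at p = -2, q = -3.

18

∂F₁/∂p = -6*q^2 - 3
∂F₂/∂q = -4*p*q + 9*q^2 - 6*q
∇·F = -4*p*q + 3*q^2 - 6*q - 3
At (-2, -3): 18.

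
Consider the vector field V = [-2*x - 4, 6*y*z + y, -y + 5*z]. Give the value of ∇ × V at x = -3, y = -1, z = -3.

(5, 0, 0)

(∇×V)₁ = ∂V₃/∂y − ∂V₂/∂z = -6*y - 1
(∇×V)₂ = ∂V₁/∂z − ∂V₃/∂x = 0
(∇×V)₃ = ∂V₂/∂x − ∂V₁/∂y = 0
∇×V = (-6*y - 1, 0, 0)
At (-3, -1, -3): (5, 0, 0).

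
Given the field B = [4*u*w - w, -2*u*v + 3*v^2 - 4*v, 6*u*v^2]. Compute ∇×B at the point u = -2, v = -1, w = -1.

(∇×B)₁ = ∂B₃/∂v − ∂B₂/∂w = 12*u*v
(∇×B)₂ = ∂B₁/∂w − ∂B₃/∂u = 4*u - 6*v^2 - 1
(∇×B)₃ = ∂B₂/∂u − ∂B₁/∂v = -2*v
∇×B = (12*u*v, 4*u - 6*v^2 - 1, -2*v)
At (-2, -1, -1): (24, -15, 2).

(24, -15, 2)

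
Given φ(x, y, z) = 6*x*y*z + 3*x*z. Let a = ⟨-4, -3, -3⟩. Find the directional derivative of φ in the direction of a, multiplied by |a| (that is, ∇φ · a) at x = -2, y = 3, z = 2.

∂φ/∂x = 6*y*z + 3*z
∂φ/∂y = 6*x*z
∂φ/∂z = 6*x*y + 3*x
∇φ at (-2, 3, 2) = (42, -24, -42)
∇φ · a = (42)(-4) + (-24)(-3) + (-42)(-3) = 30

30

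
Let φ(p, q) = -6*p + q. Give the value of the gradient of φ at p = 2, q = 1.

(-6, 1)

∂φ/∂p = -6
∂φ/∂q = 1
∇φ = (-6, 1)
At (2, 1): (-6, 1).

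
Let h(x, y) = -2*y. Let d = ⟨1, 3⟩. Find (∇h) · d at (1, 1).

∂h/∂x = 0
∂h/∂y = -2
∇h at (1, 1) = (0, -2)
∇h · d = (0)(1) + (-2)(3) = -6

-6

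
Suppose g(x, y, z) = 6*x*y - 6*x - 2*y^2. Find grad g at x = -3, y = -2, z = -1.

(-18, -10, 0)

∂g/∂x = 6*y - 6
∂g/∂y = 6*x - 4*y
∂g/∂z = 0
∇g = (6*y - 6, 6*x - 4*y, 0)
At (-3, -2, -1): (-18, -10, 0).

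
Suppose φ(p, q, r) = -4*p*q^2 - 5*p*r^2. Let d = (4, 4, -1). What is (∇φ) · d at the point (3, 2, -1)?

-306

∂φ/∂p = -4*q^2 - 5*r^2
∂φ/∂q = -8*p*q
∂φ/∂r = -10*p*r
∇φ at (3, 2, -1) = (-21, -48, 30)
∇φ · d = (-21)(4) + (-48)(4) + (30)(-1) = -306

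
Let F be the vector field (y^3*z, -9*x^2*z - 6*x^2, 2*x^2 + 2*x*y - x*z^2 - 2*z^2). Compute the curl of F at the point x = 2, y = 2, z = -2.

(∇×F)₁ = ∂F₃/∂y − ∂F₂/∂z = 9*x^2 + 2*x
(∇×F)₂ = ∂F₁/∂z − ∂F₃/∂x = -4*x + y^3 - 2*y + z^2
(∇×F)₃ = ∂F₂/∂x − ∂F₁/∂y = -18*x*z - 12*x - 3*y^2*z
∇×F = (9*x^2 + 2*x, -4*x + y^3 - 2*y + z^2, -18*x*z - 12*x - 3*y^2*z)
At (2, 2, -2): (40, 0, 72).

(40, 0, 72)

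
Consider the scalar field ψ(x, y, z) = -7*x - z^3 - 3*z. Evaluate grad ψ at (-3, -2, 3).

∂ψ/∂x = -7
∂ψ/∂y = 0
∂ψ/∂z = -3*z^2 - 3
∇ψ = (-7, 0, -3*z^2 - 3)
At (-3, -2, 3): (-7, 0, -30).

(-7, 0, -30)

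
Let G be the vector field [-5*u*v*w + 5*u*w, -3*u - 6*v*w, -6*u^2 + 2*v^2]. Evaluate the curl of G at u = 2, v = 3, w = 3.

(30, 4, 27)

(∇×G)₁ = ∂G₃/∂v − ∂G₂/∂w = 10*v
(∇×G)₂ = ∂G₁/∂w − ∂G₃/∂u = -5*u*v + 17*u
(∇×G)₃ = ∂G₂/∂u − ∂G₁/∂v = 5*u*w - 3
∇×G = (10*v, -5*u*v + 17*u, 5*u*w - 3)
At (2, 3, 3): (30, 4, 27).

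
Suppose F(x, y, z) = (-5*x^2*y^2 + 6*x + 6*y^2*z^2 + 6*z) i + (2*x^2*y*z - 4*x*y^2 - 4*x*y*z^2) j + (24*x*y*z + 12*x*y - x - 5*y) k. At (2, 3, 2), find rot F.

(187, 43, -60)

(∇×F)₁ = ∂F₃/∂y − ∂F₂/∂z = -2*x^2*y + 8*x*y*z + 24*x*z + 12*x - 5
(∇×F)₂ = ∂F₁/∂z − ∂F₃/∂x = 12*y^2*z - 24*y*z - 12*y + 7
(∇×F)₃ = ∂F₂/∂x − ∂F₁/∂y = 10*x^2*y + 4*x*y*z - 4*y^2 - 16*y*z^2
∇×F = (-2*x^2*y + 8*x*y*z + 24*x*z + 12*x - 5, 12*y^2*z - 24*y*z - 12*y + 7, 10*x^2*y + 4*x*y*z - 4*y^2 - 16*y*z^2)
At (2, 3, 2): (187, 43, -60).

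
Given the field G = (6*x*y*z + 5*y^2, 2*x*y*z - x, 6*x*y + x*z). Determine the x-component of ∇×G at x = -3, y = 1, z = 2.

-12

(∇×G)_1 = ∂G₃/∂y − ∂G₂/∂z
= 6*x − (2*x*y)
= -2*x*y + 6*x
At (-3, 1, 2): -12.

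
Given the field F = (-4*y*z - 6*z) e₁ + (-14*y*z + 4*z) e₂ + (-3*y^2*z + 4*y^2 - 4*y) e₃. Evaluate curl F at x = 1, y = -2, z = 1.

(-40, 2, 4)

(∇×F)₁ = ∂F₃/∂y − ∂F₂/∂z = -6*y*z + 22*y - 8
(∇×F)₂ = ∂F₁/∂z − ∂F₃/∂x = -4*y - 6
(∇×F)₃ = ∂F₂/∂x − ∂F₁/∂y = 4*z
∇×F = (-6*y*z + 22*y - 8, -4*y - 6, 4*z)
At (1, -2, 1): (-40, 2, 4).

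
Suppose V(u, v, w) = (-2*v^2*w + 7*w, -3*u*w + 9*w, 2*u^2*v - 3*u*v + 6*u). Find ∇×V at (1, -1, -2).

(∇×V)₁ = ∂V₃/∂v − ∂V₂/∂w = 2*u^2 - 9
(∇×V)₂ = ∂V₁/∂w − ∂V₃/∂u = -4*u*v - 2*v^2 + 3*v + 1
(∇×V)₃ = ∂V₂/∂u − ∂V₁/∂v = 4*v*w - 3*w
∇×V = (2*u^2 - 9, -4*u*v - 2*v^2 + 3*v + 1, 4*v*w - 3*w)
At (1, -1, -2): (-7, 0, 14).

(-7, 0, 14)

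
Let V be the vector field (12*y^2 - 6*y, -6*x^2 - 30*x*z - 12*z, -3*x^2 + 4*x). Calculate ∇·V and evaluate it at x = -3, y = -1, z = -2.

∂V₁/∂x = 0
∂V₂/∂y = 0
∂V₃/∂z = 0
∇·V = 0
At (-3, -1, -2): 0.

0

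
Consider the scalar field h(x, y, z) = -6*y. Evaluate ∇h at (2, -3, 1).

(0, -6, 0)

∂h/∂x = 0
∂h/∂y = -6
∂h/∂z = 0
∇h = (0, -6, 0)
At (2, -3, 1): (0, -6, 0).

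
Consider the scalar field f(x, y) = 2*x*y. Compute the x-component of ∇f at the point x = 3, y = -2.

(∇f)_1 = ∂f/∂x = 2*y
At (3, -2): -4.

-4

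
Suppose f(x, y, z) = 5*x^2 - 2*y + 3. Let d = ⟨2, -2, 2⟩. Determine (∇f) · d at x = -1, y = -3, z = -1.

-16

∂f/∂x = 10*x
∂f/∂y = -2
∂f/∂z = 0
∇f at (-1, -3, -1) = (-10, -2, 0)
∇f · d = (-10)(2) + (-2)(-2) + (0)(2) = -16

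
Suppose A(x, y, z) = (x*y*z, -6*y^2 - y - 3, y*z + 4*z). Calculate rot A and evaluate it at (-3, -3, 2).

(2, 9, 6)

(∇×A)₁ = ∂A₃/∂y − ∂A₂/∂z = z
(∇×A)₂ = ∂A₁/∂z − ∂A₃/∂x = x*y
(∇×A)₃ = ∂A₂/∂x − ∂A₁/∂y = -x*z
∇×A = (z, x*y, -x*z)
At (-3, -3, 2): (2, 9, 6).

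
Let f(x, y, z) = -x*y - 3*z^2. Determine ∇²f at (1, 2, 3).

∂²f/∂x² = 0
∂²f/∂y² = 0
∂²f/∂z² = -6
∇²f = -6
At (1, 2, 3): -6.

-6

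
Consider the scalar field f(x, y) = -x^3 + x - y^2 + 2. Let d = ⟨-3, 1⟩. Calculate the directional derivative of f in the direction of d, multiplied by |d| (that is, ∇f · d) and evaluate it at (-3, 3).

∂f/∂x = -3*x^2 + 1
∂f/∂y = -2*y
∇f at (-3, 3) = (-26, -6)
∇f · d = (-26)(-3) + (-6)(1) = 72

72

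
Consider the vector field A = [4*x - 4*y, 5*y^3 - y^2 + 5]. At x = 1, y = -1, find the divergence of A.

∂A₁/∂x = 4
∂A₂/∂y = 15*y^2 - 2*y
∇·A = 15*y^2 - 2*y + 4
At (1, -1): 21.

21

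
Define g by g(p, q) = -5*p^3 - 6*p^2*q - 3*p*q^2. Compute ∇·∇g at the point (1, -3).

0

∂²g/∂p² = -6*(5*p + 2*q)
∂²g/∂q² = -6*p
∇²g = -36*p - 12*q
At (1, -3): 0.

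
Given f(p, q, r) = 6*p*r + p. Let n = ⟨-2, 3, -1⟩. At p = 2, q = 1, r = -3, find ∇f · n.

22

∂f/∂p = 6*r + 1
∂f/∂q = 0
∂f/∂r = 6*p
∇f at (2, 1, -3) = (-17, 0, 12)
∇f · n = (-17)(-2) + (0)(3) + (12)(-1) = 22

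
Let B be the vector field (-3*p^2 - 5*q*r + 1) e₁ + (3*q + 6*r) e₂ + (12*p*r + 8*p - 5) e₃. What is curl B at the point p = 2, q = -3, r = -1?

(-6, 19, -5)

(∇×B)₁ = ∂B₃/∂q − ∂B₂/∂r = -6
(∇×B)₂ = ∂B₁/∂r − ∂B₃/∂p = -5*q - 12*r - 8
(∇×B)₃ = ∂B₂/∂p − ∂B₁/∂q = 5*r
∇×B = (-6, -5*q - 12*r - 8, 5*r)
At (2, -3, -1): (-6, 19, -5).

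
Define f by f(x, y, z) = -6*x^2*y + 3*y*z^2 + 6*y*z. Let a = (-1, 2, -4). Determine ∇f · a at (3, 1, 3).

∂f/∂x = -12*x*y
∂f/∂y = -6*x^2 + 3*z^2 + 6*z
∂f/∂z = 6*y*z + 6*y
∇f at (3, 1, 3) = (-36, -9, 24)
∇f · a = (-36)(-1) + (-9)(2) + (24)(-4) = -78

-78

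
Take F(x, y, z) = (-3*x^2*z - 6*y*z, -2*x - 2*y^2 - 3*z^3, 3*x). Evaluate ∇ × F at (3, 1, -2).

(∇×F)₁ = ∂F₃/∂y − ∂F₂/∂z = 9*z^2
(∇×F)₂ = ∂F₁/∂z − ∂F₃/∂x = -3*x^2 - 6*y - 3
(∇×F)₃ = ∂F₂/∂x − ∂F₁/∂y = 6*z - 2
∇×F = (9*z^2, -3*x^2 - 6*y - 3, 6*z - 2)
At (3, 1, -2): (36, -36, -14).

(36, -36, -14)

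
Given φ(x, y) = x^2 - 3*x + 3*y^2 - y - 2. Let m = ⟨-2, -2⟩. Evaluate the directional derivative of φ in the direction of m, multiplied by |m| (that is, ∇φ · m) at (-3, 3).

-16

∂φ/∂x = 2*x - 3
∂φ/∂y = 6*y - 1
∇φ at (-3, 3) = (-9, 17)
∇φ · m = (-9)(-2) + (17)(-2) = -16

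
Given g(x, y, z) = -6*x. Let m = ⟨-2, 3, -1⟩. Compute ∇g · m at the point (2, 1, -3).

12

∂g/∂x = -6
∂g/∂y = 0
∂g/∂z = 0
∇g at (2, 1, -3) = (-6, 0, 0)
∇g · m = (-6)(-2) + (0)(3) + (0)(-1) = 12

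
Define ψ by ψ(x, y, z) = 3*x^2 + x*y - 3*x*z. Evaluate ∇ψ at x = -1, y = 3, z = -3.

∂ψ/∂x = 6*x + y - 3*z
∂ψ/∂y = x
∂ψ/∂z = -3*x
∇ψ = (6*x + y - 3*z, x, -3*x)
At (-1, 3, -3): (6, -1, 3).

(6, -1, 3)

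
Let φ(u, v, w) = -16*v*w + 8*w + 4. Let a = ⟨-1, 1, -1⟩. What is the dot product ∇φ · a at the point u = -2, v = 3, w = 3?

-8

∂φ/∂u = 0
∂φ/∂v = -16*w
∂φ/∂w = -16*v + 8
∇φ at (-2, 3, 3) = (0, -48, -40)
∇φ · a = (0)(-1) + (-48)(1) + (-40)(-1) = -8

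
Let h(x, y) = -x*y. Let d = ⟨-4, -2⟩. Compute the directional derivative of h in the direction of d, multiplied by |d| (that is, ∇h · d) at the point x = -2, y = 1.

∂h/∂x = -y
∂h/∂y = -x
∇h at (-2, 1) = (-1, 2)
∇h · d = (-1)(-4) + (2)(-2) = 0

0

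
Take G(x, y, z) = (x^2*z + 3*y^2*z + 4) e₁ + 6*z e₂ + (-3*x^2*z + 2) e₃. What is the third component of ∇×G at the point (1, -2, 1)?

12

(∇×G)_3 = ∂G₂/∂x − ∂G₁/∂y
= 0 − (6*y*z)
= -6*y*z
At (1, -2, 1): 12.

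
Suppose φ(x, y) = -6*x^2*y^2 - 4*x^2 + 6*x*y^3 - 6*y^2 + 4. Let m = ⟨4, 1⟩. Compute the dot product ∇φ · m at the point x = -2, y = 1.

88

∂φ/∂x = -12*x*y^2 - 8*x + 6*y^3
∂φ/∂y = -12*x^2*y + 18*x*y^2 - 12*y
∇φ at (-2, 1) = (46, -96)
∇φ · m = (46)(4) + (-96)(1) = 88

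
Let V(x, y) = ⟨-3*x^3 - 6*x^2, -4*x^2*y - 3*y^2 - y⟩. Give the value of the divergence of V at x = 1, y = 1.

-32

∂V₁/∂x = -9*x^2 - 12*x
∂V₂/∂y = -4*x^2 - 6*y - 1
∇·V = -13*x^2 - 12*x - 6*y - 1
At (1, 1): -32.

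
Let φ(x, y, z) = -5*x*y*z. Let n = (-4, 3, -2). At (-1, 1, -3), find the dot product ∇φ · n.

∂φ/∂x = -5*y*z
∂φ/∂y = -5*x*z
∂φ/∂z = -5*x*y
∇φ at (-1, 1, -3) = (15, -15, 5)
∇φ · n = (15)(-4) + (-15)(3) + (5)(-2) = -115

-115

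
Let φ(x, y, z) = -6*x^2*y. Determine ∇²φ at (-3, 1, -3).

-12

∂²φ/∂x² = -12*y
∂²φ/∂y² = 0
∂²φ/∂z² = 0
∇²φ = -12*y
At (-3, 1, -3): -12.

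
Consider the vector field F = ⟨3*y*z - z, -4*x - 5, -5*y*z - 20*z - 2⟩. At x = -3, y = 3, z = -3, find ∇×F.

(15, 8, 5)

(∇×F)₁ = ∂F₃/∂y − ∂F₂/∂z = -5*z
(∇×F)₂ = ∂F₁/∂z − ∂F₃/∂x = 3*y - 1
(∇×F)₃ = ∂F₂/∂x − ∂F₁/∂y = -3*z - 4
∇×F = (-5*z, 3*y - 1, -3*z - 4)
At (-3, 3, -3): (15, 8, 5).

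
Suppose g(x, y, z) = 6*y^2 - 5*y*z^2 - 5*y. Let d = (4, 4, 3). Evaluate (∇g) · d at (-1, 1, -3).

-62

∂g/∂x = 0
∂g/∂y = 12*y - 5*z^2 - 5
∂g/∂z = -10*y*z
∇g at (-1, 1, -3) = (0, -38, 30)
∇g · d = (0)(4) + (-38)(4) + (30)(3) = -62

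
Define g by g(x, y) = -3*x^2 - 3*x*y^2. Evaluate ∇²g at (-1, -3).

∂²g/∂x² = -6
∂²g/∂y² = -6*x
∇²g = -6*x - 6
At (-1, -3): 0.

0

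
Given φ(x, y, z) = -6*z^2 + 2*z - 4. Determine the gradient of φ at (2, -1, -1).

(0, 0, 14)

∂φ/∂x = 0
∂φ/∂y = 0
∂φ/∂z = -12*z + 2
∇φ = (0, 0, -12*z + 2)
At (2, -1, -1): (0, 0, 14).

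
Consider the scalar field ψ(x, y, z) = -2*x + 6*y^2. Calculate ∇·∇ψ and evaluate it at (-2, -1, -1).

12

∂²ψ/∂x² = 0
∂²ψ/∂y² = 12
∂²ψ/∂z² = 0
∇²ψ = 12
At (-2, -1, -1): 12.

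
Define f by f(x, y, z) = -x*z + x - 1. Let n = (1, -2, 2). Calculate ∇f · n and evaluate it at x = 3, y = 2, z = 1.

-6

∂f/∂x = -z + 1
∂f/∂y = 0
∂f/∂z = -x
∇f at (3, 2, 1) = (0, 0, -3)
∇f · n = (0)(1) + (0)(-2) + (-3)(2) = -6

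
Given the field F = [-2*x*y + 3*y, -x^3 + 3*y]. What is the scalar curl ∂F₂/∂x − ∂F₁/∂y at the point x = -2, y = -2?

∂F₂/∂x = -3*x^2
∂F₁/∂y = -2*x + 3
Scalar curl = -3*x^2 + 2*x - 3
At (-2, -2): -19.

-19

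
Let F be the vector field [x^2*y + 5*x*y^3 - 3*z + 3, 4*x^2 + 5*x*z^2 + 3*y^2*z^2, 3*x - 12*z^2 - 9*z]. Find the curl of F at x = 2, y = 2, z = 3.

(∇×F)₁ = ∂F₃/∂y − ∂F₂/∂z = -10*x*z - 6*y^2*z
(∇×F)₂ = ∂F₁/∂z − ∂F₃/∂x = -6
(∇×F)₃ = ∂F₂/∂x − ∂F₁/∂y = -x^2 - 15*x*y^2 + 8*x + 5*z^2
∇×F = (-10*x*z - 6*y^2*z, -6, -x^2 - 15*x*y^2 + 8*x + 5*z^2)
At (2, 2, 3): (-132, -6, -63).

(-132, -6, -63)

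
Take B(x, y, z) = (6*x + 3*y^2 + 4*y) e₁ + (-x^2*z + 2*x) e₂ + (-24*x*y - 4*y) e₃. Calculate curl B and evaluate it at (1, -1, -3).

(-27, -24, 10)

(∇×B)₁ = ∂B₃/∂y − ∂B₂/∂z = x^2 - 24*x - 4
(∇×B)₂ = ∂B₁/∂z − ∂B₃/∂x = 24*y
(∇×B)₃ = ∂B₂/∂x − ∂B₁/∂y = -2*x*z - 6*y - 2
∇×B = (x^2 - 24*x - 4, 24*y, -2*x*z - 6*y - 2)
At (1, -1, -3): (-27, -24, 10).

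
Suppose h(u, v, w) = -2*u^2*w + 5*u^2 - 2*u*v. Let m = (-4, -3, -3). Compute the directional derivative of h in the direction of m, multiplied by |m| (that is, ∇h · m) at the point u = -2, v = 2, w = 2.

44

∂h/∂u = -4*u*w + 10*u - 2*v
∂h/∂v = -2*u
∂h/∂w = -2*u^2
∇h at (-2, 2, 2) = (-8, 4, -8)
∇h · m = (-8)(-4) + (4)(-3) + (-8)(-3) = 44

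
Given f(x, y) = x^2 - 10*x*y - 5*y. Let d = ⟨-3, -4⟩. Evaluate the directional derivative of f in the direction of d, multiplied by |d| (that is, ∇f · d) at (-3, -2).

∂f/∂x = 2*x - 10*y
∂f/∂y = -10*x - 5
∇f at (-3, -2) = (14, 25)
∇f · d = (14)(-3) + (25)(-4) = -142

-142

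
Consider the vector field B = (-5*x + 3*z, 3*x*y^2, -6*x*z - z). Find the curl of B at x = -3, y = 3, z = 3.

(0, 21, 27)

(∇×B)₁ = ∂B₃/∂y − ∂B₂/∂z = 0
(∇×B)₂ = ∂B₁/∂z − ∂B₃/∂x = 6*z + 3
(∇×B)₃ = ∂B₂/∂x − ∂B₁/∂y = 3*y^2
∇×B = (0, 6*z + 3, 3*y^2)
At (-3, 3, 3): (0, 21, 27).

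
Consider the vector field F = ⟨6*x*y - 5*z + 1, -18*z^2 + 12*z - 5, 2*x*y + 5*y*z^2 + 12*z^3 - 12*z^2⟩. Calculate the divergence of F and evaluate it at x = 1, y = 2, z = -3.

∂F₁/∂x = 6*y
∂F₂/∂y = 0
∂F₃/∂z = 10*y*z + 36*z^2 - 24*z
∇·F = 10*y*z + 6*y + 36*z^2 - 24*z
At (1, 2, -3): 348.

348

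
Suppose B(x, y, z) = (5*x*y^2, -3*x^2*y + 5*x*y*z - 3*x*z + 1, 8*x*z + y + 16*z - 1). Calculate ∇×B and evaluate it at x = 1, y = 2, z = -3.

(-6, 24, -53)

(∇×B)₁ = ∂B₃/∂y − ∂B₂/∂z = -5*x*y + 3*x + 1
(∇×B)₂ = ∂B₁/∂z − ∂B₃/∂x = -8*z
(∇×B)₃ = ∂B₂/∂x − ∂B₁/∂y = -16*x*y + 5*y*z - 3*z
∇×B = (-5*x*y + 3*x + 1, -8*z, -16*x*y + 5*y*z - 3*z)
At (1, 2, -3): (-6, 24, -53).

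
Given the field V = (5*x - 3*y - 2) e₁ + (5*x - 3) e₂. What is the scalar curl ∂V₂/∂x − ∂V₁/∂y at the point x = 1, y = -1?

∂V₂/∂x = 5
∂V₁/∂y = -3
Scalar curl = 8
At (1, -1): 8.

8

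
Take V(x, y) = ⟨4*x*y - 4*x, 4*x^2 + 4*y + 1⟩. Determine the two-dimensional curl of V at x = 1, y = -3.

4

∂V₂/∂x = 8*x
∂V₁/∂y = 4*x
Scalar curl = 4*x
At (1, -3): 4.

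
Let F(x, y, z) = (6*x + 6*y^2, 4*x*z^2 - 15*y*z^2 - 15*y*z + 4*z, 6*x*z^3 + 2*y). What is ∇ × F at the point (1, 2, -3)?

(∇×F)₁ = ∂F₃/∂y − ∂F₂/∂z = -8*x*z + 30*y*z + 15*y - 2
(∇×F)₂ = ∂F₁/∂z − ∂F₃/∂x = -6*z^3
(∇×F)₃ = ∂F₂/∂x − ∂F₁/∂y = -12*y + 4*z^2
∇×F = (-8*x*z + 30*y*z + 15*y - 2, -6*z^3, -12*y + 4*z^2)
At (1, 2, -3): (-128, 162, 12).

(-128, 162, 12)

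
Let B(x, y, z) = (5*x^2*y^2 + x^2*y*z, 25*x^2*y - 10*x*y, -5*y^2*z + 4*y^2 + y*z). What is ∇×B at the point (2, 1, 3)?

(-19, 4, 38)

(∇×B)₁ = ∂B₃/∂y − ∂B₂/∂z = -10*y*z + 8*y + z
(∇×B)₂ = ∂B₁/∂z − ∂B₃/∂x = x^2*y
(∇×B)₃ = ∂B₂/∂x − ∂B₁/∂y = -10*x^2*y - x^2*z + 50*x*y - 10*y
∇×B = (-10*y*z + 8*y + z, x^2*y, -10*x^2*y - x^2*z + 50*x*y - 10*y)
At (2, 1, 3): (-19, 4, 38).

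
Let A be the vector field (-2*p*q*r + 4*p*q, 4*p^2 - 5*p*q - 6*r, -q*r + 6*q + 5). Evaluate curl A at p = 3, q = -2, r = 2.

(10, 12, 34)

(∇×A)₁ = ∂A₃/∂q − ∂A₂/∂r = -r + 12
(∇×A)₂ = ∂A₁/∂r − ∂A₃/∂p = -2*p*q
(∇×A)₃ = ∂A₂/∂p − ∂A₁/∂q = 2*p*r + 4*p - 5*q
∇×A = (-r + 12, -2*p*q, 2*p*r + 4*p - 5*q)
At (3, -2, 2): (10, 12, 34).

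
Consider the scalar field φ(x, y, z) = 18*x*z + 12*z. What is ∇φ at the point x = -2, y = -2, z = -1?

∂φ/∂x = 18*z
∂φ/∂y = 0
∂φ/∂z = 18*x + 12
∇φ = (18*z, 0, 18*x + 12)
At (-2, -2, -1): (-18, 0, -24).

(-18, 0, -24)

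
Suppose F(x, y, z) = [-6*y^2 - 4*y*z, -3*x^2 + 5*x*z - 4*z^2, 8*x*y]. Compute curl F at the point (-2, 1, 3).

(∇×F)₁ = ∂F₃/∂y − ∂F₂/∂z = 3*x + 8*z
(∇×F)₂ = ∂F₁/∂z − ∂F₃/∂x = -12*y
(∇×F)₃ = ∂F₂/∂x − ∂F₁/∂y = -6*x + 12*y + 9*z
∇×F = (3*x + 8*z, -12*y, -6*x + 12*y + 9*z)
At (-2, 1, 3): (18, -12, 51).

(18, -12, 51)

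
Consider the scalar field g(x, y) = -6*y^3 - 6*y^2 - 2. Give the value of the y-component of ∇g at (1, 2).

-96

(∇g)_2 = ∂g/∂y = -18*y^2 - 12*y
At (1, 2): -96.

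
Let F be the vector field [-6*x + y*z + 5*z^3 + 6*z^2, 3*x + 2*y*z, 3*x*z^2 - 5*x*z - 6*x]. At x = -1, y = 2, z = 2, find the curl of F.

(∇×F)₁ = ∂F₃/∂y − ∂F₂/∂z = -2*y
(∇×F)₂ = ∂F₁/∂z − ∂F₃/∂x = y + 12*z^2 + 17*z + 6
(∇×F)₃ = ∂F₂/∂x − ∂F₁/∂y = -z + 3
∇×F = (-2*y, y + 12*z^2 + 17*z + 6, -z + 3)
At (-1, 2, 2): (-4, 90, 1).

(-4, 90, 1)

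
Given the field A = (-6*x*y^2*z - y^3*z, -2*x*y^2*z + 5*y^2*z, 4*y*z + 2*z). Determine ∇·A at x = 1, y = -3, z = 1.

∂A₁/∂x = -6*y^2*z
∂A₂/∂y = -4*x*y*z + 10*y*z
∂A₃/∂z = 4*y + 2
∇·A = -4*x*y*z - 6*y^2*z + 10*y*z + 4*y + 2
At (1, -3, 1): -82.

-82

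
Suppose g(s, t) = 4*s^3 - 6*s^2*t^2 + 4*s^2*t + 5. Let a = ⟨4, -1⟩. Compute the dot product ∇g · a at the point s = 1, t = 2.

∂g/∂s = 12*s^2 - 12*s*t^2 + 8*s*t
∂g/∂t = -12*s^2*t + 4*s^2
∇g at (1, 2) = (-20, -20)
∇g · a = (-20)(4) + (-20)(-1) = -60

-60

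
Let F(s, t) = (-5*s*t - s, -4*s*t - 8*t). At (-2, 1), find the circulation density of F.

∂F₂/∂s = -4*t
∂F₁/∂t = -5*s
Scalar curl = 5*s - 4*t
At (-2, 1): -14.

-14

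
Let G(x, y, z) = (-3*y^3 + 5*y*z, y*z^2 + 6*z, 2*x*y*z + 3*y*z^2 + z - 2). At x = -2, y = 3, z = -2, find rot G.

(∇×G)₁ = ∂G₃/∂y − ∂G₂/∂z = 2*x*z - 2*y*z + 3*z^2 - 6
(∇×G)₂ = ∂G₁/∂z − ∂G₃/∂x = -2*y*z + 5*y
(∇×G)₃ = ∂G₂/∂x − ∂G₁/∂y = 9*y^2 - 5*z
∇×G = (2*x*z - 2*y*z + 3*z^2 - 6, -2*y*z + 5*y, 9*y^2 - 5*z)
At (-2, 3, -2): (26, 27, 91).

(26, 27, 91)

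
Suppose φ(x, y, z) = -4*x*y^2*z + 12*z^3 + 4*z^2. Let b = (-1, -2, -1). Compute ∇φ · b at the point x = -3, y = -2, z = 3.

∂φ/∂x = -4*y^2*z
∂φ/∂y = -8*x*y*z
∂φ/∂z = -4*x*y^2 + 36*z^2 + 8*z
∇φ at (-3, -2, 3) = (-48, -144, 396)
∇φ · b = (-48)(-1) + (-144)(-2) + (396)(-1) = -60

-60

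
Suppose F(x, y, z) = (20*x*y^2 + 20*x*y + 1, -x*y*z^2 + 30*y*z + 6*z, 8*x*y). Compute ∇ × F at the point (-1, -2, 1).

(∇×F)₁ = ∂F₃/∂y − ∂F₂/∂z = 2*x*y*z + 8*x - 30*y - 6
(∇×F)₂ = ∂F₁/∂z − ∂F₃/∂x = -8*y
(∇×F)₃ = ∂F₂/∂x − ∂F₁/∂y = -40*x*y - 20*x - y*z^2
∇×F = (2*x*y*z + 8*x - 30*y - 6, -8*y, -40*x*y - 20*x - y*z^2)
At (-1, -2, 1): (50, 16, -58).

(50, 16, -58)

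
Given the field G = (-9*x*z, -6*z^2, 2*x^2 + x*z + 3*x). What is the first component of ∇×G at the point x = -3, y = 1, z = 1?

12

(∇×G)_1 = ∂G₃/∂y − ∂G₂/∂z
= 0 − (-12*z)
= 12*z
At (-3, 1, 1): 12.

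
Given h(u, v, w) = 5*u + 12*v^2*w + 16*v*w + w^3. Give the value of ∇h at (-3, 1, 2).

(5, 80, 40)

∂h/∂u = 5
∂h/∂v = 24*v*w + 16*w
∂h/∂w = 12*v^2 + 16*v + 3*w^2
∇h = (5, 24*v*w + 16*w, 12*v^2 + 16*v + 3*w^2)
At (-3, 1, 2): (5, 80, 40).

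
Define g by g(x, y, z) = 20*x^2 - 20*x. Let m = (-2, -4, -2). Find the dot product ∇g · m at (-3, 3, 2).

280

∂g/∂x = 40*x - 20
∂g/∂y = 0
∂g/∂z = 0
∇g at (-3, 3, 2) = (-140, 0, 0)
∇g · m = (-140)(-2) + (0)(-4) + (0)(-2) = 280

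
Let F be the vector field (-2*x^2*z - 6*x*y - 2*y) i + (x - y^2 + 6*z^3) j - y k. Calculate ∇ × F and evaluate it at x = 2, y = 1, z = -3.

(-163, -8, 15)

(∇×F)₁ = ∂F₃/∂y − ∂F₂/∂z = -18*z^2 - 1
(∇×F)₂ = ∂F₁/∂z − ∂F₃/∂x = -2*x^2
(∇×F)₃ = ∂F₂/∂x − ∂F₁/∂y = 6*x + 3
∇×F = (-18*z^2 - 1, -2*x^2, 6*x + 3)
At (2, 1, -3): (-163, -8, 15).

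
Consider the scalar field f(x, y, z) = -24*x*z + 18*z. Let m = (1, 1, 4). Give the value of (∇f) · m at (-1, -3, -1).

∂f/∂x = -24*z
∂f/∂y = 0
∂f/∂z = -24*x + 18
∇f at (-1, -3, -1) = (24, 0, 42)
∇f · m = (24)(1) + (0)(1) + (42)(4) = 192

192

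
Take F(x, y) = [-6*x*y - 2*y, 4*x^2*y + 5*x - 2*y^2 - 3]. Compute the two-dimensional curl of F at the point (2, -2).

-13

∂F₂/∂x = 8*x*y + 5
∂F₁/∂y = -6*x - 2
Scalar curl = 8*x*y + 6*x + 7
At (2, -2): -13.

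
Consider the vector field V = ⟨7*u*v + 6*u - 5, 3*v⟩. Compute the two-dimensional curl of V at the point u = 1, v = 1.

-7

∂V₂/∂u = 0
∂V₁/∂v = 7*u
Scalar curl = -7*u
At (1, 1): -7.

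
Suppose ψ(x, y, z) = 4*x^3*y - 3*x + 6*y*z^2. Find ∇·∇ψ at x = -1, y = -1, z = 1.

∂²ψ/∂x² = 24*x*y
∂²ψ/∂y² = 0
∂²ψ/∂z² = 12*y
∇²ψ = 24*x*y + 12*y
At (-1, -1, 1): 12.

12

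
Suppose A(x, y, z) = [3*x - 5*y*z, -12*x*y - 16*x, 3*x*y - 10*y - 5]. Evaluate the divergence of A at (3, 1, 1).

-33

∂A₁/∂x = 3
∂A₂/∂y = -12*x
∂A₃/∂z = 0
∇·A = -12*x + 3
At (3, 1, 1): -33.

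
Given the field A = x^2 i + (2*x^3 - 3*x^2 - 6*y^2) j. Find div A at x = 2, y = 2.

∂A₁/∂x = 2*x
∂A₂/∂y = -12*y
∇·A = 2*x - 12*y
At (2, 2): -20.

-20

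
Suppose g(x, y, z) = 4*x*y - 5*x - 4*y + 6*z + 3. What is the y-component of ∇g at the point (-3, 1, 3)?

(∇g)_2 = ∂g/∂y = 4*x - 4
At (-3, 1, 3): -16.

-16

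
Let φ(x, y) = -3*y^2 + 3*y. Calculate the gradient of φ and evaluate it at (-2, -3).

∂φ/∂x = 0
∂φ/∂y = -6*y + 3
∇φ = (0, -6*y + 3)
At (-2, -3): (0, 21).

(0, 21)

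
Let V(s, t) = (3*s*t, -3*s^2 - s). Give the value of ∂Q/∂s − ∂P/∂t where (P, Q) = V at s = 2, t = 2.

-19

∂V₂/∂s = -6*s - 1
∂V₁/∂t = 3*s
Scalar curl = -9*s - 1
At (2, 2): -19.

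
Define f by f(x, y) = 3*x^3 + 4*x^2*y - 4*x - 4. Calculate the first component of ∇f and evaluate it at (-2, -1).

(∇f)_1 = ∂f/∂x = 9*x^2 + 8*x*y - 4
At (-2, -1): 48.

48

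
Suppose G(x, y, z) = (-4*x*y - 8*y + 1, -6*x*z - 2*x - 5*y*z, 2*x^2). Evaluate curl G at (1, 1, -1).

(∇×G)₁ = ∂G₃/∂y − ∂G₂/∂z = 6*x + 5*y
(∇×G)₂ = ∂G₁/∂z − ∂G₃/∂x = -4*x
(∇×G)₃ = ∂G₂/∂x − ∂G₁/∂y = 4*x - 6*z + 6
∇×G = (6*x + 5*y, -4*x, 4*x - 6*z + 6)
At (1, 1, -1): (11, -4, 16).

(11, -4, 16)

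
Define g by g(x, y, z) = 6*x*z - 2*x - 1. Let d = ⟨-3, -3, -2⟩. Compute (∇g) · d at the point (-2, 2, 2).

-6

∂g/∂x = 6*z - 2
∂g/∂y = 0
∂g/∂z = 6*x
∇g at (-2, 2, 2) = (10, 0, -12)
∇g · d = (10)(-3) + (0)(-3) + (-12)(-2) = -6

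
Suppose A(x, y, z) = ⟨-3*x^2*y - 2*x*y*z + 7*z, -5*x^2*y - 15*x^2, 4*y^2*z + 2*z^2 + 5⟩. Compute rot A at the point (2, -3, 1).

(-24, 19, 16)

(∇×A)₁ = ∂A₃/∂y − ∂A₂/∂z = 8*y*z
(∇×A)₂ = ∂A₁/∂z − ∂A₃/∂x = -2*x*y + 7
(∇×A)₃ = ∂A₂/∂x − ∂A₁/∂y = 3*x^2 - 10*x*y + 2*x*z - 30*x
∇×A = (8*y*z, -2*x*y + 7, 3*x^2 - 10*x*y + 2*x*z - 30*x)
At (2, -3, 1): (-24, 19, 16).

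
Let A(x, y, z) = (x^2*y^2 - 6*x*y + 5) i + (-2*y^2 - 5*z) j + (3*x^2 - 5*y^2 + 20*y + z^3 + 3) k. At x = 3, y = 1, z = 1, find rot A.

(15, -18, 0)

(∇×A)₁ = ∂A₃/∂y − ∂A₂/∂z = -10*y + 25
(∇×A)₂ = ∂A₁/∂z − ∂A₃/∂x = -6*x
(∇×A)₃ = ∂A₂/∂x − ∂A₁/∂y = -2*x^2*y + 6*x
∇×A = (-10*y + 25, -6*x, -2*x^2*y + 6*x)
At (3, 1, 1): (15, -18, 0).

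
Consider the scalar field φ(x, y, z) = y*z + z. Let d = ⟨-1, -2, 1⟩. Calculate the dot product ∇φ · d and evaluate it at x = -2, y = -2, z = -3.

∂φ/∂x = 0
∂φ/∂y = z
∂φ/∂z = y + 1
∇φ at (-2, -2, -3) = (0, -3, -1)
∇φ · d = (0)(-1) + (-3)(-2) + (-1)(1) = 5

5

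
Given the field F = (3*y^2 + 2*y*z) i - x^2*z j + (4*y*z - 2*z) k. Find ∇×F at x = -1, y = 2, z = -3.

(-11, 4, -12)

(∇×F)₁ = ∂F₃/∂y − ∂F₂/∂z = x^2 + 4*z
(∇×F)₂ = ∂F₁/∂z − ∂F₃/∂x = 2*y
(∇×F)₃ = ∂F₂/∂x − ∂F₁/∂y = -2*x*z - 6*y - 2*z
∇×F = (x^2 + 4*z, 2*y, -2*x*z - 6*y - 2*z)
At (-1, 2, -3): (-11, 4, -12).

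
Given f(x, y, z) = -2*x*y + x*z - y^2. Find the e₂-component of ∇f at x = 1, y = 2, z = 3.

(∇f)_2 = ∂f/∂y = -2*x - 2*y
At (1, 2, 3): -6.

-6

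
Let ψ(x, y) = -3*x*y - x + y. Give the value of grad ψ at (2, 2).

∂ψ/∂x = -3*y - 1
∂ψ/∂y = -3*x + 1
∇ψ = (-3*y - 1, -3*x + 1)
At (2, 2): (-7, -5).

(-7, -5)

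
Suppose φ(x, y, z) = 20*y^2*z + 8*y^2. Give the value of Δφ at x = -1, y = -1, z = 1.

∂²φ/∂x² = 0
∂²φ/∂y² = 8*(5*z + 2)
∂²φ/∂z² = 0
∇²φ = 40*z + 16
At (-1, -1, 1): 56.

56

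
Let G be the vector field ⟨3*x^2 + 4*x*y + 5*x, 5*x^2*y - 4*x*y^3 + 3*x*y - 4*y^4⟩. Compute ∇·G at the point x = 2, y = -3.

247

∂G₁/∂x = 6*x + 4*y + 5
∂G₂/∂y = 5*x^2 - 12*x*y^2 + 3*x - 16*y^3
∇·G = 5*x^2 - 12*x*y^2 + 9*x - 16*y^3 + 4*y + 5
At (2, -3): 247.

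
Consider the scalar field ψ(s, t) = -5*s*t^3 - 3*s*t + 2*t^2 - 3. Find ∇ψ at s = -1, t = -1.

∂ψ/∂s = -5*t^3 - 3*t
∂ψ/∂t = -15*s*t^2 - 3*s + 4*t
∇ψ = (-5*t^3 - 3*t, -15*s*t^2 - 3*s + 4*t)
At (-1, -1): (8, 14).

(8, 14)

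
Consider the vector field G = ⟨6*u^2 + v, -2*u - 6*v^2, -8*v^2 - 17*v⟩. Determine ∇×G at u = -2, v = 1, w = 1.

(∇×G)₁ = ∂G₃/∂v − ∂G₂/∂w = -16*v - 17
(∇×G)₂ = ∂G₁/∂w − ∂G₃/∂u = 0
(∇×G)₃ = ∂G₂/∂u − ∂G₁/∂v = -3
∇×G = (-16*v - 17, 0, -3)
At (-2, 1, 1): (-33, 0, -3).

(-33, 0, -3)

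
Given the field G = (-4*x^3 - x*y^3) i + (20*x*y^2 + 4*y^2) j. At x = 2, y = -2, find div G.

-216

∂G₁/∂x = -12*x^2 - y^3
∂G₂/∂y = 40*x*y + 8*y
∇·G = -12*x^2 + 40*x*y - y^3 + 8*y
At (2, -2): -216.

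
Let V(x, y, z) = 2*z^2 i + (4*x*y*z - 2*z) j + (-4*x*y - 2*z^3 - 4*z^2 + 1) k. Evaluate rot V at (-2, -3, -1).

(-14, -16, 12)

(∇×V)₁ = ∂V₃/∂y − ∂V₂/∂z = -4*x*y - 4*x + 2
(∇×V)₂ = ∂V₁/∂z − ∂V₃/∂x = 4*y + 4*z
(∇×V)₃ = ∂V₂/∂x − ∂V₁/∂y = 4*y*z
∇×V = (-4*x*y - 4*x + 2, 4*y + 4*z, 4*y*z)
At (-2, -3, -1): (-14, -16, 12).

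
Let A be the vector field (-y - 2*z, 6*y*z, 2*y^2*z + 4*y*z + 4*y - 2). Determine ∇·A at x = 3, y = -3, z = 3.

∂A₁/∂x = 0
∂A₂/∂y = 6*z
∂A₃/∂z = 2*y^2 + 4*y
∇·A = 2*y^2 + 4*y + 6*z
At (3, -3, 3): 24.

24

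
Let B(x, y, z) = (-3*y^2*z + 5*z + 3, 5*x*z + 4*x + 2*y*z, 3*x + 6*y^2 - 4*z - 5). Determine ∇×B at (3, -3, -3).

(-45, -25, 43)

(∇×B)₁ = ∂B₃/∂y − ∂B₂/∂z = -5*x + 10*y
(∇×B)₂ = ∂B₁/∂z − ∂B₃/∂x = -3*y^2 + 2
(∇×B)₃ = ∂B₂/∂x − ∂B₁/∂y = 6*y*z + 5*z + 4
∇×B = (-5*x + 10*y, -3*y^2 + 2, 6*y*z + 5*z + 4)
At (3, -3, -3): (-45, -25, 43).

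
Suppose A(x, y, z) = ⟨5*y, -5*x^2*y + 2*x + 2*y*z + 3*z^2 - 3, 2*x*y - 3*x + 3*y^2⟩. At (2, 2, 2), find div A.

-16

∂A₁/∂x = 0
∂A₂/∂y = -5*x^2 + 2*z
∂A₃/∂z = 0
∇·A = -5*x^2 + 2*z
At (2, 2, 2): -16.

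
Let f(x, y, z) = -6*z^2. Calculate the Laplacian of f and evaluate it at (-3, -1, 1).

-12

∂²f/∂x² = 0
∂²f/∂y² = 0
∂²f/∂z² = -12
∇²f = -12
At (-3, -1, 1): -12.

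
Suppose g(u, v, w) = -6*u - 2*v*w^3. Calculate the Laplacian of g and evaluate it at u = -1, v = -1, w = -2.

-24

∂²g/∂u² = 0
∂²g/∂v² = 0
∂²g/∂w² = -12*v*w
∇²g = -12*v*w
At (-1, -1, -2): -24.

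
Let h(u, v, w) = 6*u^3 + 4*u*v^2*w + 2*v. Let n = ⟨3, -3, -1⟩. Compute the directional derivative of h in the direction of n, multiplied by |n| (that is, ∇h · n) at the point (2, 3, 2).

66

∂h/∂u = 18*u^2 + 4*v^2*w
∂h/∂v = 8*u*v*w + 2
∂h/∂w = 4*u*v^2
∇h at (2, 3, 2) = (144, 98, 72)
∇h · n = (144)(3) + (98)(-3) + (72)(-1) = 66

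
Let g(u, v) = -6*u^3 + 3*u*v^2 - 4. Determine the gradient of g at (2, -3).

(-45, -36)

∂g/∂u = -18*u^2 + 3*v^2
∂g/∂v = 6*u*v
∇g = (-18*u^2 + 3*v^2, 6*u*v)
At (2, -3): (-45, -36).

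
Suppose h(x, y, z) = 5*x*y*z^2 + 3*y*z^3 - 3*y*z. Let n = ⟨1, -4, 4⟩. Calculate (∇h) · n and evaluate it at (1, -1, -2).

∂h/∂x = 5*y*z^2
∂h/∂y = 5*x*z^2 + 3*z^3 - 3*z
∂h/∂z = 10*x*y*z + 9*y*z^2 - 3*y
∇h at (1, -1, -2) = (-20, 2, -13)
∇h · n = (-20)(1) + (2)(-4) + (-13)(4) = -80

-80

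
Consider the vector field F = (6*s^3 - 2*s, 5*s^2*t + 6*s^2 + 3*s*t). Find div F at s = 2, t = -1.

∂F₁/∂s = 18*s^2 - 2
∂F₂/∂t = 5*s^2 + 3*s
∇·F = 23*s^2 + 3*s - 2
At (2, -1): 96.

96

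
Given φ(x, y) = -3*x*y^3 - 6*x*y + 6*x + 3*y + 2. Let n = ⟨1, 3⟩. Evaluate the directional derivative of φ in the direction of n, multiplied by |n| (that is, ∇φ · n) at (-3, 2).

357

∂φ/∂x = -3*y^3 - 6*y + 6
∂φ/∂y = -9*x*y^2 - 6*x + 3
∇φ at (-3, 2) = (-30, 129)
∇φ · n = (-30)(1) + (129)(3) = 357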